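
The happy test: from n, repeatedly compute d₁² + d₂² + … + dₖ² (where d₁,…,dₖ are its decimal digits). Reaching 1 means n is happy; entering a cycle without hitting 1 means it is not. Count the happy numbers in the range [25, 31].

2

25: 25 → 29 → 85 → 89 → 145 → 42 → 20 → 4 → 16 → 37 → 58 → 89  (repeats 89)
26: 26 → 40 → 16 → 37 → 58 → 89 → 145 → 42 → 20 → 4 → 16  (repeats 16)
27: 27 → 53 → 34 → 25 → 29 → 85 → 89 → 145 → 42 → 20 → 4 → 16 → 37 → 58 → 89  (repeats 89)
28: 28 → 68 → 100 → 1  (reaches 1)
29: 29 → 85 → 89 → 145 → 42 → 20 → 4 → 16 → 37 → 58 → 89  (repeats 89)
30: 30 → 9 → 81 → 65 → 61 → 37 → 58 → 89 → 145 → 42 → 20 → 4 → 16 → 37  (repeats 37)
31: 31 → 10 → 1  (reaches 1)
happy: 28, 31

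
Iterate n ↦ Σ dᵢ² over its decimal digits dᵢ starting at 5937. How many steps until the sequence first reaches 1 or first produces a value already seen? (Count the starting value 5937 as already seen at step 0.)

5937 → 5² + 9² + 3² + 7² = 164
164 → 1² + 6² + 4² = 53
53 → 5² + 3² = 34
34 → 3² + 4² = 25
25 → 2² + 5² = 29
29 → 2² + 9² = 85
85 → 8² + 5² = 89
89 → 8² + 9² = 145
145 → 1² + 4² + 5² = 42
42 → 4² + 2² = 20
20 → 2² + 0² = 4
4 → 4² = 16
16 → 1² + 6² = 37
37 → 3² + 7² = 58
58 → 5² + 8² = 89  — 89 repeats.
That took 15 steps.

15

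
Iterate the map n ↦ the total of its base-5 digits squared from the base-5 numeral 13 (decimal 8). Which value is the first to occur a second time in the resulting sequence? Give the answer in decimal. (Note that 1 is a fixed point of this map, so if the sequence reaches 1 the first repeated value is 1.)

8 = (1,3)_5 → 1² + 3² = 1 + 9 = 10
10 = (2,0)_5 → 2² + 0² = 4 + 0 = 4
4 = (4)_5 → 4² = 16
16 = (3,1)_5 → 3² + 1² = 9 + 1 = 10  — 10 already appeared earlier.

10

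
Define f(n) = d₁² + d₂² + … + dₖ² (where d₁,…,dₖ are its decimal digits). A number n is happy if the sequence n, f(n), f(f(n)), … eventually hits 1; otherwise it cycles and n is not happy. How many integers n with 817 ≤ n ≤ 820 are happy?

2

817: 817 → 114 → 18 → 65 → 61 → 37 → 58 → 89 → 145 → 42 → 20 → 4 → 16 → 37  (repeats 37)
818: 818 → 129 → 86 → 100 → 1  (reaches 1)
819: 819 → 146 → 53 → 34 → 25 → 29 → 85 → 89 → 145 → 42 → 20 → 4 → 16 → 37 → 58 → 89  (repeats 89)
820: 820 → 68 → 100 → 1  (reaches 1)
happy: 818, 820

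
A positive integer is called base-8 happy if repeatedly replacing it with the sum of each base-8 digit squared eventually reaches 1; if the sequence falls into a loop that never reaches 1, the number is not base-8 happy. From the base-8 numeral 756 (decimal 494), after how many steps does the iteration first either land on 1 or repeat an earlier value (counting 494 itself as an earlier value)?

11

494 = (7,5,6)_8 → 7² + 5² + 6² = 49 + 25 + 36 = 110
110 = (1,5,6)_8 → 1² + 5² + 6² = 1 + 25 + 36 = 62
62 = (7,6)_8 → 7² + 6² = 49 + 36 = 85
85 = (1,2,5)_8 → 1² + 2² + 5² = 1 + 4 + 25 = 30
30 = (3,6)_8 → 3² + 6² = 9 + 36 = 45
45 = (5,5)_8 → 5² + 5² = 25 + 25 = 50
50 = (6,2)_8 → 6² + 2² = 36 + 4 = 40
40 = (5,0)_8 → 5² + 0² = 25 + 0 = 25
25 = (3,1)_8 → 3² + 1² = 9 + 1 = 10
10 = (1,2)_8 → 1² + 2² = 1 + 4 = 5
5 = (5)_8 → 5² = 25  — 25 repeats.
That took 11 steps.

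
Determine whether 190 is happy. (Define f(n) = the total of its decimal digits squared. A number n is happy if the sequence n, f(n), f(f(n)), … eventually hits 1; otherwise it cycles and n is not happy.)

190 → 1² + 9² + 0² = 82
82 → 8² + 2² = 68
68 → 6² + 8² = 100
100 → 1² + 0² + 0² = 1  — reached 1.

happy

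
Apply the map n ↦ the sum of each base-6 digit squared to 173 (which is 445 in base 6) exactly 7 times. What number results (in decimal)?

173 = (4,4,5)_6 → 4² + 4² + 5² = 16 + 16 + 25 = 57
57 = (1,3,3)_6 → 1² + 3² + 3² = 1 + 9 + 9 = 19
19 = (3,1)_6 → 3² + 1² = 9 + 1 = 10
10 = (1,4)_6 → 1² + 4² = 1 + 16 = 17
17 = (2,5)_6 → 2² + 5² = 4 + 25 = 29
29 = (4,5)_6 → 4² + 5² = 16 + 25 = 41
41 = (1,0,5)_6 → 1² + 0² + 5² = 1 + 0 + 25 = 26

26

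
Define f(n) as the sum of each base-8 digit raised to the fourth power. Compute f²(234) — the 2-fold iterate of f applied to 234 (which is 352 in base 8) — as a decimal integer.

114

234 = (3,5,2)_8 → 3⁴ + 5⁴ + 2⁴ = 722
722 = (1,3,2,2)_8 → 1⁴ + 3⁴ + 2⁴ + 2⁴ = 114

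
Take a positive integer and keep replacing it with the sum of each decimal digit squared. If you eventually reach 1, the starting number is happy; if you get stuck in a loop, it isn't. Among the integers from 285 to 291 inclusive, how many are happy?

1

285: 285 → 93 → 90 → 81 → 65 → 61 → 37 → 58 → 89 → 145 → 42 → 20 → 4 → 16 → 37  — not happy
286: 286 → 104 → 17 → 50 → 25 → 29 → 85 → 89 → 145 → 42 → 20 → 4 → 16 → 37 → 58 → 89  — not happy
287: 287 → 117 → 51 → 26 → 40 → 16 → 37 → 58 → 89 → 145 → 42 → 20 → 4 → 16  — not happy
288: 288 → 132 → 14 → 17 → 50 → 25 → 29 → 85 → 89 → 145 → 42 → 20 → 4 → 16 → 37 → 58 → 89  — not happy
289: 289 → 149 → 98 → 145 → 42 → 20 → 4 → 16 → 37 → 58 → 89 → 145  — not happy
290: 290 → 85 → 89 → 145 → 42 → 20 → 4 → 16 → 37 → 58 → 89  — not happy
291: 291 → 86 → 100 → 1  — happy
happy: 291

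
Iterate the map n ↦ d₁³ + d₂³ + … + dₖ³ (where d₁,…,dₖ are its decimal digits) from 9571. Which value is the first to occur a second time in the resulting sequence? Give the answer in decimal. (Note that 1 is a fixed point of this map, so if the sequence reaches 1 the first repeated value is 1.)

1

9571 → 9³ + 5³ + 7³ + 1³ = 1198
1198 → 1³ + 1³ + 9³ + 8³ = 1243
1243 → 1³ + 2³ + 4³ + 3³ = 100
100 → 1³ + 0³ + 0³ = 1  — reached the fixed point 1.
1 → 1, so 1 is the first repeated value.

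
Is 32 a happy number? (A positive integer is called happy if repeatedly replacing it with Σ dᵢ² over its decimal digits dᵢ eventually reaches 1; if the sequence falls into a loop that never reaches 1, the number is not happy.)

32 → 3² + 2² = 9 + 4 = 13
13 → 1² + 3² = 1 + 9 = 10
10 → 1² + 0² = 1 + 0 = 1  — reached 1.

happy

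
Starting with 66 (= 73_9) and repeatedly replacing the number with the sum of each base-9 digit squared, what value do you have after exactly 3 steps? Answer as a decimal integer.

66 = (7,3)_9 → 7² + 3² = 49 + 9 = 58
58 = (6,4)_9 → 6² + 4² = 36 + 16 = 52
52 = (5,7)_9 → 5² + 7² = 25 + 49 = 74

74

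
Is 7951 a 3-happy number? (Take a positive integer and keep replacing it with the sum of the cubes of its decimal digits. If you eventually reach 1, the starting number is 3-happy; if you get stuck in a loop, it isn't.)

3-happy

7951 → 7³ + 9³ + 5³ + 1³ = 343 + 729 + 125 + 1 = 1198
1198 → 1³ + 1³ + 9³ + 8³ = 1 + 1 + 729 + 512 = 1243
1243 → 1³ + 2³ + 4³ + 3³ = 1 + 8 + 64 + 27 = 100
100 → 1³ + 0³ + 0³ = 1 + 0 + 0 = 1  — reached 1.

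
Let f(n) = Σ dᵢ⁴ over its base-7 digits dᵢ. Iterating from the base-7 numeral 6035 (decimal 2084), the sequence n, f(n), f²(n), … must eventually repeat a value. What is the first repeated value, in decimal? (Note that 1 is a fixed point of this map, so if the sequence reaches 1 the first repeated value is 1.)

2084 = (6,0,3,5)_7 → 6⁴ + 0⁴ + 3⁴ + 5⁴ = 1296 + 0 + 81 + 625 = 2002
2002 = (5,5,6,0)_7 → 5⁴ + 5⁴ + 6⁴ + 0⁴ = 625 + 625 + 1296 + 0 = 2546
2546 = (1,0,2,6,5)_7 → 1⁴ + 0⁴ + 2⁴ + 6⁴ + 5⁴ = 1 + 0 + 16 + 1296 + 625 = 1938
1938 = (5,4,3,6)_7 → 5⁴ + 4⁴ + 3⁴ + 6⁴ = 625 + 256 + 81 + 1296 = 2258
2258 = (6,4,0,4)_7 → 6⁴ + 4⁴ + 0⁴ + 4⁴ = 1296 + 256 + 0 + 256 = 1808
1808 = (5,1,6,2)_7 → 5⁴ + 1⁴ + 6⁴ + 2⁴ = 625 + 1 + 1296 + 16 = 1938  — 1938 already appeared earlier.

1938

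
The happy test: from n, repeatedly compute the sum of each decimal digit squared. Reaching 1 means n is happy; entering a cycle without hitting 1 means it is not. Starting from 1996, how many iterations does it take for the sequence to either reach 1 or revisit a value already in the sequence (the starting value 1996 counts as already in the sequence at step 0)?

1996 → 1² + 9² + 9² + 6² = 199
199 → 1² + 9² + 9² = 163
163 → 1² + 6² + 3² = 46
46 → 4² + 6² = 52
52 → 5² + 2² = 29
29 → 2² + 9² = 85
85 → 8² + 5² = 89
89 → 8² + 9² = 145
145 → 1² + 4² + 5² = 42
42 → 4² + 2² = 20
20 → 2² + 0² = 4
4 → 4² = 16
16 → 1² + 6² = 37
37 → 3² + 7² = 58
58 → 5² + 8² = 89  — 89 repeats.
That took 15 steps.

15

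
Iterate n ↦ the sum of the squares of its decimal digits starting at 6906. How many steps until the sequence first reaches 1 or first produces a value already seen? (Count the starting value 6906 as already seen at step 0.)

6906 → 153
153 → 35
35 → 34
34 → 25
25 → 29
29 → 85
85 → 89
89 → 145
145 → 42
42 → 20
20 → 4
4 → 16
16 → 37
37 → 58
58 → 89  — 89 repeats.
That took 15 steps.

15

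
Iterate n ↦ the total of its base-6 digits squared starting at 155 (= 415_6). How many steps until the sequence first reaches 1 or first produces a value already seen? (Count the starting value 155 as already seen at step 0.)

13

155 = (4,1,5)_6 → 4² + 1² + 5² = 16 + 1 + 25 = 42
42 = (1,1,0)_6 → 1² + 1² + 0² = 1 + 1 + 0 = 2
2 = (2)_6 → 2² = 4
4 = (4)_6 → 4² = 16
16 = (2,4)_6 → 2² + 4² = 4 + 16 = 20
20 = (3,2)_6 → 3² + 2² = 9 + 4 = 13
13 = (2,1)_6 → 2² + 1² = 4 + 1 = 5
5 = (5)_6 → 5² = 25
25 = (4,1)_6 → 4² + 1² = 16 + 1 = 17
17 = (2,5)_6 → 2² + 5² = 4 + 25 = 29
29 = (4,5)_6 → 4² + 5² = 16 + 25 = 41
41 = (1,0,5)_6 → 1² + 0² + 5² = 1 + 0 + 25 = 26
26 = (4,2)_6 → 4² + 2² = 16 + 4 = 20  — 20 repeats.
That took 13 steps.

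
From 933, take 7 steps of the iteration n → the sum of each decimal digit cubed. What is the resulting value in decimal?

933 → 9³ + 3³ + 3³ = 729 + 27 + 27 = 783
783 → 7³ + 8³ + 3³ = 343 + 512 + 27 = 882
882 → 8³ + 8³ + 2³ = 512 + 512 + 8 = 1032
1032 → 1³ + 0³ + 3³ + 2³ = 1 + 0 + 27 + 8 = 36
36 → 3³ + 6³ = 27 + 216 = 243
243 → 2³ + 4³ + 3³ = 8 + 64 + 27 = 99
99 → 9³ + 9³ = 729 + 729 = 1458

1458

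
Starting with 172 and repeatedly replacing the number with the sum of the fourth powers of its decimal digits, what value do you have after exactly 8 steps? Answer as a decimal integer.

3169

172 → 2418
2418 → 4369
4369 → 8194
8194 → 10914
10914 → 6819
6819 → 11954
11954 → 7444
7444 → 3169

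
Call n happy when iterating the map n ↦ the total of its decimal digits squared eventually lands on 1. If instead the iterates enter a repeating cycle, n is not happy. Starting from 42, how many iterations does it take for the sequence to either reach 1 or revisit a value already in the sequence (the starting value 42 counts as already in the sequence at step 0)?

42 → 4² + 2² = 20
20 → 2² + 0² = 4
4 → 4² = 16
16 → 1² + 6² = 37
37 → 3² + 7² = 58
58 → 5² + 8² = 89
89 → 8² + 9² = 145
145 → 1² + 4² + 5² = 42  — 42 repeats.
That took 8 steps.

8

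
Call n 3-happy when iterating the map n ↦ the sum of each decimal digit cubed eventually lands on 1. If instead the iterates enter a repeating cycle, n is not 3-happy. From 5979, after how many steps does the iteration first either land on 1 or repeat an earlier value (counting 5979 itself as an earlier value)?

8

5979 → 5³ + 9³ + 7³ + 9³ = 1926
1926 → 1³ + 9³ + 2³ + 6³ = 954
954 → 9³ + 5³ + 4³ = 918
918 → 9³ + 1³ + 8³ = 1242
1242 → 1³ + 2³ + 4³ + 2³ = 81
81 → 8³ + 1³ = 513
513 → 5³ + 1³ + 3³ = 153
153 → 1³ + 5³ + 3³ = 153  — 153 repeats.
That took 8 steps.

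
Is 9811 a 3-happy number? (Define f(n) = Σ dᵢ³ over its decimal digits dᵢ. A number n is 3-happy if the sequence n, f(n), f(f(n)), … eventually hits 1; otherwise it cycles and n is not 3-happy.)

3-happy

9811 → 9³ + 8³ + 1³ + 1³ = 1243
1243 → 1³ + 2³ + 4³ + 3³ = 100
100 → 1³ + 0³ + 0³ = 1  — reached 1.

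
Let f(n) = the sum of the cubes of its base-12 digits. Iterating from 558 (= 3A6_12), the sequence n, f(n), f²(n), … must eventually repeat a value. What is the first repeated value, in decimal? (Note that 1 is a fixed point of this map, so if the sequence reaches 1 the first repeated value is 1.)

558 = (3,10,6)_12 → 3³ + 10³ + 6³ = 27 + 1000 + 216 = 1243
1243 = (8,7,7)_12 → 8³ + 7³ + 7³ = 512 + 343 + 343 = 1198
1198 = (8,3,10)_12 → 8³ + 3³ + 10³ = 512 + 27 + 1000 = 1539
1539 = (10,8,3)_12 → 10³ + 8³ + 3³ = 1000 + 512 + 27 = 1539  — 1539 already appeared earlier.

1539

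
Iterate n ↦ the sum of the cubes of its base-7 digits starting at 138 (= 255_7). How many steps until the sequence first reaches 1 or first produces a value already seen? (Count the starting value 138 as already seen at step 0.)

138 = (2,5,5)_7 → 2³ + 5³ + 5³ = 258
258 = (5,1,6)_7 → 5³ + 1³ + 6³ = 342
342 = (6,6,6)_7 → 6³ + 6³ + 6³ = 648
648 = (1,6,1,4)_7 → 1³ + 6³ + 1³ + 4³ = 282
282 = (5,5,2)_7 → 5³ + 5³ + 2³ = 258  — 258 repeats.
That took 5 steps.

5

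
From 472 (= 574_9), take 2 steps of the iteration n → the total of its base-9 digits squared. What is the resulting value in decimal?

472 = (5,7,4)_9 → 90
90 = (1,1,0)_9 → 2

2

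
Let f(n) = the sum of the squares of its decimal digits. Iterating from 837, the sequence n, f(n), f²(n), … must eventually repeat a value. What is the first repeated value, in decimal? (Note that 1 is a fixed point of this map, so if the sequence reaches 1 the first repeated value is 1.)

37

837 → 8² + 3² + 7² = 64 + 9 + 49 = 122
122 → 1² + 2² + 2² = 1 + 4 + 4 = 9
9 → 9² = 81
81 → 8² + 1² = 64 + 1 = 65
65 → 6² + 5² = 36 + 25 = 61
61 → 6² + 1² = 36 + 1 = 37
37 → 3² + 7² = 9 + 49 = 58
58 → 5² + 8² = 25 + 64 = 89
89 → 8² + 9² = 64 + 81 = 145
145 → 1² + 4² + 5² = 1 + 16 + 25 = 42
42 → 4² + 2² = 16 + 4 = 20
20 → 2² + 0² = 4 + 0 = 4
4 → 4² = 16
16 → 1² + 6² = 1 + 36 = 37  — 37 already appeared earlier.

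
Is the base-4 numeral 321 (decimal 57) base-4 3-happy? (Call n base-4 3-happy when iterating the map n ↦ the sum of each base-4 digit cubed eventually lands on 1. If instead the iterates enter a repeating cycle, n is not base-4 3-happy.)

57 = (3,2,1)_4 → 36
36 = (2,1,0)_4 → 9
9 = (2,1)_4 → 9  — 9 already seen; the sequence cycles without reaching 1.

not base-4 3-happy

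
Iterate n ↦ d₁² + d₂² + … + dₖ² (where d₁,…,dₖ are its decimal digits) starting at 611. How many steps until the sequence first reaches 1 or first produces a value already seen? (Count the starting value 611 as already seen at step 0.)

11

611 → 6² + 1² + 1² = 36 + 1 + 1 = 38
38 → 3² + 8² = 9 + 64 = 73
73 → 7² + 3² = 49 + 9 = 58
58 → 5² + 8² = 25 + 64 = 89
89 → 8² + 9² = 64 + 81 = 145
145 → 1² + 4² + 5² = 1 + 16 + 25 = 42
42 → 4² + 2² = 16 + 4 = 20
20 → 2² + 0² = 4 + 0 = 4
4 → 4² = 16
16 → 1² + 6² = 1 + 36 = 37
37 → 3² + 7² = 9 + 49 = 58  — 58 repeats.
That took 11 steps.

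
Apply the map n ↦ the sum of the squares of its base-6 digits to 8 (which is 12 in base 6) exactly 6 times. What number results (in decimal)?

8 = (1,2)_6 → 1² + 2² = 1 + 4 = 5
5 = (5)_6 → 5² = 25
25 = (4,1)_6 → 4² + 1² = 16 + 1 = 17
17 = (2,5)_6 → 2² + 5² = 4 + 25 = 29
29 = (4,5)_6 → 4² + 5² = 16 + 25 = 41
41 = (1,0,5)_6 → 1² + 0² + 5² = 1 + 0 + 25 = 26

26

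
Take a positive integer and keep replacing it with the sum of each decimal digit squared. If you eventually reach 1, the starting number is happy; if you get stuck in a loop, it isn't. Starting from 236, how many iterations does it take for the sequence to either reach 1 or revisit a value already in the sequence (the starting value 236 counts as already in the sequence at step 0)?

5

236 → 2² + 3² + 6² = 4 + 9 + 36 = 49
49 → 4² + 9² = 16 + 81 = 97
97 → 9² + 7² = 81 + 49 = 130
130 → 1² + 3² + 0² = 1 + 9 + 0 = 10
10 → 1² + 0² = 1 + 0 = 1  — reached 1.
That took 5 steps.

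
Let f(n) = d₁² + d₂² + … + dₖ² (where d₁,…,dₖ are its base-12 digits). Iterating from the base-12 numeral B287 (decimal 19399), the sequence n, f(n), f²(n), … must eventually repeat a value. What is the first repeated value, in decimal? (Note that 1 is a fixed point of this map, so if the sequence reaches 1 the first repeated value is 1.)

100

19399 = (11,2,8,7)_12 → 11² + 2² + 8² + 7² = 121 + 4 + 64 + 49 = 238
238 = (1,7,10)_12 → 1² + 7² + 10² = 1 + 49 + 100 = 150
150 = (1,0,6)_12 → 1² + 0² + 6² = 1 + 0 + 36 = 37
37 = (3,1)_12 → 3² + 1² = 9 + 1 = 10
10 = (10)_12 → 10² = 100
100 = (8,4)_12 → 8² + 4² = 64 + 16 = 80
80 = (6,8)_12 → 6² + 8² = 36 + 64 = 100  — 100 already appeared earlier.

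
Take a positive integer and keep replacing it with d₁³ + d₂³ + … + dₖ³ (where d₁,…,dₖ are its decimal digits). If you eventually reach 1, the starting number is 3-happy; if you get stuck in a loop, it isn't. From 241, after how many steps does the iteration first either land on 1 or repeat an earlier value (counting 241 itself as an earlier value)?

3

241 → 2³ + 4³ + 1³ = 73
73 → 7³ + 3³ = 370
370 → 3³ + 7³ + 0³ = 370  — 370 repeats.
That took 3 steps.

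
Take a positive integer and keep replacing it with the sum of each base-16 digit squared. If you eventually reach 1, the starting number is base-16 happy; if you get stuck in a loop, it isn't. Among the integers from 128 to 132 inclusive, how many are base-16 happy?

3

128: 128 → 64 → 16 → 1  (reaches 1)
129: 129 → 65 → 17 → 2 → 4 → 16 → 1  (reaches 1)
130: 130 → 68 → 32 → 4 → 16 → 1  (reaches 1)
131: 131 → 73 → 97 → 37 → 29 → 170 → 200 → 208 → 169 → 181 → 146 → 85 → 50 → 13 → 169  (repeats 169)
132: 132 → 80 → 25 → 82 → 29 → 170 → 200 → 208 → 169 → 181 → 146 → 85 → 50 → 13 → 169  (repeats 169)
base-16 happy: 128, 129, 130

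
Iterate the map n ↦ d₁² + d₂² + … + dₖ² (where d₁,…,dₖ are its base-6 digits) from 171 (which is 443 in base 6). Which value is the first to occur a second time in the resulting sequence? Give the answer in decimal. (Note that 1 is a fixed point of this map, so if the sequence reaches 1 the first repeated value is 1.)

41

171 = (4,4,3)_6 → 41
41 = (1,0,5)_6 → 26
26 = (4,2)_6 → 20
20 = (3,2)_6 → 13
13 = (2,1)_6 → 5
5 = (5)_6 → 25
25 = (4,1)_6 → 17
17 = (2,5)_6 → 29
29 = (4,5)_6 → 41  — 41 already appeared earlier.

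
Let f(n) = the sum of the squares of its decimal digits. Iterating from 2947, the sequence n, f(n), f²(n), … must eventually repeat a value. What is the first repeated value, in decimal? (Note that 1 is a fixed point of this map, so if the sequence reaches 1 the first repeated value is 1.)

2947 → 2² + 9² + 4² + 7² = 4 + 81 + 16 + 49 = 150
150 → 1² + 5² + 0² = 1 + 25 + 0 = 26
26 → 2² + 6² = 4 + 36 = 40
40 → 4² + 0² = 16 + 0 = 16
16 → 1² + 6² = 1 + 36 = 37
37 → 3² + 7² = 9 + 49 = 58
58 → 5² + 8² = 25 + 64 = 89
89 → 8² + 9² = 64 + 81 = 145
145 → 1² + 4² + 5² = 1 + 16 + 25 = 42
42 → 4² + 2² = 16 + 4 = 20
20 → 2² + 0² = 4 + 0 = 4
4 → 4² = 16  — 16 already appeared earlier.

16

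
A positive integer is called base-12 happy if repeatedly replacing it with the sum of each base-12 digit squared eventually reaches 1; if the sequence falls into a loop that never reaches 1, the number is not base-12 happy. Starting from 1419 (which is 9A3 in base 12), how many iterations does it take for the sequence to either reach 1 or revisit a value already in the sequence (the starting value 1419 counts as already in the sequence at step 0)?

7

1419 = (9,10,3)_12 → 9² + 10² + 3² = 190
190 = (1,3,10)_12 → 1² + 3² + 10² = 110
110 = (9,2)_12 → 9² + 2² = 85
85 = (7,1)_12 → 7² + 1² = 50
50 = (4,2)_12 → 4² + 2² = 20
20 = (1,8)_12 → 1² + 8² = 65
65 = (5,5)_12 → 5² + 5² = 50  — 50 repeats.
That took 7 steps.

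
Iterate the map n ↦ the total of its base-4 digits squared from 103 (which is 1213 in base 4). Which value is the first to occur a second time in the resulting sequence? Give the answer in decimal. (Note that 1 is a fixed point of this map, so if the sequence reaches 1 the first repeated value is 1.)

103 = (1,2,1,3)_4 → 1² + 2² + 1² + 3² = 15
15 = (3,3)_4 → 3² + 3² = 18
18 = (1,0,2)_4 → 1² + 0² + 2² = 5
5 = (1,1)_4 → 1² + 1² = 2
2 = (2)_4 → 2² = 4
4 = (1,0)_4 → 1² + 0² = 1  — reached the fixed point 1.
1 → 1, so 1 is the first repeated value.

1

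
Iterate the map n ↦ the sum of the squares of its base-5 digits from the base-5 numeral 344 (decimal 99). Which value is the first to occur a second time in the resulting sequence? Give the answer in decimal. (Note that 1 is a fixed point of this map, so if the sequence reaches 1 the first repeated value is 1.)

99 = (3,4,4)_5 → 3² + 4² + 4² = 9 + 16 + 16 = 41
41 = (1,3,1)_5 → 1² + 3² + 1² = 1 + 9 + 1 = 11
11 = (2,1)_5 → 2² + 1² = 4 + 1 = 5
5 = (1,0)_5 → 1² + 0² = 1 + 0 = 1  — reached the fixed point 1.
1 → 1, so 1 is the first repeated value.

1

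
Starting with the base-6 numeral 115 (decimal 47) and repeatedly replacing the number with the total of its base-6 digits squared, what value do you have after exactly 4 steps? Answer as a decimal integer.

29

47 = (1,1,5)_6 → 1² + 1² + 5² = 27
27 = (4,3)_6 → 4² + 3² = 25
25 = (4,1)_6 → 4² + 1² = 17
17 = (2,5)_6 → 2² + 5² = 29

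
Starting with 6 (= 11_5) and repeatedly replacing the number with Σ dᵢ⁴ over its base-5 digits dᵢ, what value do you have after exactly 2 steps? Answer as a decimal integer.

6 = (1,1)_5 → 1⁴ + 1⁴ = 2
2 = (2)_5 → 2⁴ = 16

16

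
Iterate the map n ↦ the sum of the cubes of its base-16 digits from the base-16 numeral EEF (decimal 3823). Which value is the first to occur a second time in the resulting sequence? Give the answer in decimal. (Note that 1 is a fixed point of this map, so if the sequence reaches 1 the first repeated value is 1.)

3823 = (14,14,15)_16 → 8863
8863 = (2,2,9,15)_16 → 4120
4120 = (1,0,1,8)_16 → 514
514 = (2,0,2)_16 → 16
16 = (1,0)_16 → 1  — reached the fixed point 1.
1 → 1, so 1 is the first repeated value.

1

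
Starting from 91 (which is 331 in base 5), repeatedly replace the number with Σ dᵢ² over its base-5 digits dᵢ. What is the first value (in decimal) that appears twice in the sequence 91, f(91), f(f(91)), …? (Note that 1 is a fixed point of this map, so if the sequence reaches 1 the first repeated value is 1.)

91 = (3,3,1)_5 → 19
19 = (3,4)_5 → 25
25 = (1,0,0)_5 → 1  — reached the fixed point 1.
1 → 1, so 1 is the first repeated value.

1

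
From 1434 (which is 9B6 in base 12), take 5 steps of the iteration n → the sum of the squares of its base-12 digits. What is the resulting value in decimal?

1434 = (9,11,6)_12 → 9² + 11² + 6² = 81 + 121 + 36 = 238
238 = (1,7,10)_12 → 1² + 7² + 10² = 1 + 49 + 100 = 150
150 = (1,0,6)_12 → 1² + 0² + 6² = 1 + 0 + 36 = 37
37 = (3,1)_12 → 3² + 1² = 9 + 1 = 10
10 = (10)_12 → 10² = 100

100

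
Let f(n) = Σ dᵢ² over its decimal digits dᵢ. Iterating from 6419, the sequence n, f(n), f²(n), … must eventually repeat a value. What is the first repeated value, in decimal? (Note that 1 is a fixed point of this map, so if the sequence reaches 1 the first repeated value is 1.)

16

6419 → 6² + 4² + 1² + 9² = 36 + 16 + 1 + 81 = 134
134 → 1² + 3² + 4² = 1 + 9 + 16 = 26
26 → 2² + 6² = 4 + 36 = 40
40 → 4² + 0² = 16 + 0 = 16
16 → 1² + 6² = 1 + 36 = 37
37 → 3² + 7² = 9 + 49 = 58
58 → 5² + 8² = 25 + 64 = 89
89 → 8² + 9² = 64 + 81 = 145
145 → 1² + 4² + 5² = 1 + 16 + 25 = 42
42 → 4² + 2² = 16 + 4 = 20
20 → 2² + 0² = 4 + 0 = 4
4 → 4² = 16  — 16 already appeared earlier.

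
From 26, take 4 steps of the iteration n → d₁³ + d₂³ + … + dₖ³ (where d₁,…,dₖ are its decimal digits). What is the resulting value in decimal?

26 → 2³ + 6³ = 224
224 → 2³ + 2³ + 4³ = 80
80 → 8³ + 0³ = 512
512 → 5³ + 1³ + 2³ = 134

134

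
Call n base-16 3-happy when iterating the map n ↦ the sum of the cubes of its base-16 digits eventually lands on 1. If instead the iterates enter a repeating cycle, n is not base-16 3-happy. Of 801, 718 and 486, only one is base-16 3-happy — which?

801: 801 → 36 → 72 → 576 → 72  — repeats 72 (not base-16 3-happy)
718: 718 → 4480 → 514 → 16 → 1  — reaches 1 (base-16 3-happy)
486: 486 → 2961 → 2061 → 2709 → 1854 → 3114 → 2736 → 2331 → 2061  — repeats 2061 (not base-16 3-happy)

718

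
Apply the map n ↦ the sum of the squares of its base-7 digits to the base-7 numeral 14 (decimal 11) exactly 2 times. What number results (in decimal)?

11 = (1,4)_7 → 17
17 = (2,3)_7 → 13

13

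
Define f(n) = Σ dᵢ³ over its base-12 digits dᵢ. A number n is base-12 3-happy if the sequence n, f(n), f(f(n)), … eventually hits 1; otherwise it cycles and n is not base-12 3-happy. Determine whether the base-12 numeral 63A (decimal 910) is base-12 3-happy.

910 = (6,3,10)_12 → 6³ + 3³ + 10³ = 216 + 27 + 1000 = 1243
1243 = (8,7,7)_12 → 8³ + 7³ + 7³ = 512 + 343 + 343 = 1198
1198 = (8,3,10)_12 → 8³ + 3³ + 10³ = 512 + 27 + 1000 = 1539
1539 = (10,8,3)_12 → 10³ + 8³ + 3³ = 1000 + 512 + 27 = 1539  — 1539 already seen; the sequence cycles without reaching 1.

not base-12 3-happy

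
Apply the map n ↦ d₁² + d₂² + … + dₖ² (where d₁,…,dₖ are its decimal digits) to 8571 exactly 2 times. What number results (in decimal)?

91

8571 → 8² + 5² + 7² + 1² = 139
139 → 1² + 3² + 9² = 91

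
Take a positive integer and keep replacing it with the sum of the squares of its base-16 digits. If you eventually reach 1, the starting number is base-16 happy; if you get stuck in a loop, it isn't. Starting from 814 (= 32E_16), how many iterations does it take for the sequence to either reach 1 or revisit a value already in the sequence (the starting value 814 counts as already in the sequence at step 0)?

814 = (3,2,14)_16 → 3² + 2² + 14² = 9 + 4 + 196 = 209
209 = (13,1)_16 → 13² + 1² = 169 + 1 = 170
170 = (10,10)_16 → 10² + 10² = 100 + 100 = 200
200 = (12,8)_16 → 12² + 8² = 144 + 64 = 208
208 = (13,0)_16 → 13² + 0² = 169 + 0 = 169
169 = (10,9)_16 → 10² + 9² = 100 + 81 = 181
181 = (11,5)_16 → 11² + 5² = 121 + 25 = 146
146 = (9,2)_16 → 9² + 2² = 81 + 4 = 85
85 = (5,5)_16 → 5² + 5² = 25 + 25 = 50
50 = (3,2)_16 → 3² + 2² = 9 + 4 = 13
13 = (13)_16 → 13² = 169  — 169 repeats.
That took 11 steps.

11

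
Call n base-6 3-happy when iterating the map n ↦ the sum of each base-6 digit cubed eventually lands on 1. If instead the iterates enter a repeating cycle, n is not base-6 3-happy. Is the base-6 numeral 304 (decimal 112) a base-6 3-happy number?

base-6 3-happy

112 = (3,0,4)_6 → 3³ + 0³ + 4³ = 91
91 = (2,3,1)_6 → 2³ + 3³ + 1³ = 36
36 = (1,0,0)_6 → 1³ + 0³ + 0³ = 1  — reached 1.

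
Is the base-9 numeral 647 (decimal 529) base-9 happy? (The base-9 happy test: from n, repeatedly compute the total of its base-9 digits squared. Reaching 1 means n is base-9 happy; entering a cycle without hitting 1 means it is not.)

529 = (6,4,7)_9 → 101
101 = (1,2,2)_9 → 9
9 = (1,0)_9 → 1  — reached 1.

base-9 happy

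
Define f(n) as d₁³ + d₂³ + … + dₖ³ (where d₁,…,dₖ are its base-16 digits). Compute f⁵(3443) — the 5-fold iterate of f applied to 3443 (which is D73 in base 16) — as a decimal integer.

2729

3443 = (13,7,3)_16 → 2567
2567 = (10,0,7)_16 → 1343
1343 = (5,3,15)_16 → 3527
3527 = (13,12,7)_16 → 4268
4268 = (1,0,10,12)_16 → 2729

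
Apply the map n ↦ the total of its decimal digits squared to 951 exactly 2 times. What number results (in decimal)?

951 → 9² + 5² + 1² = 81 + 25 + 1 = 107
107 → 1² + 0² + 7² = 1 + 0 + 49 = 50

50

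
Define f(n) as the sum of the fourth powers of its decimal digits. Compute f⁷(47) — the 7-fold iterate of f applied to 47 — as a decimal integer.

13139

47 → 4⁴ + 7⁴ = 2657
2657 → 2⁴ + 6⁴ + 5⁴ + 7⁴ = 4338
4338 → 4⁴ + 3⁴ + 3⁴ + 8⁴ = 4514
4514 → 4⁴ + 5⁴ + 1⁴ + 4⁴ = 1138
1138 → 1⁴ + 1⁴ + 3⁴ + 8⁴ = 4179
4179 → 4⁴ + 1⁴ + 7⁴ + 9⁴ = 9219
9219 → 9⁴ + 2⁴ + 1⁴ + 9⁴ = 13139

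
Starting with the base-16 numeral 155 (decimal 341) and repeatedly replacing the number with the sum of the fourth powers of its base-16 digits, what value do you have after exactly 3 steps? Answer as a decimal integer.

10259

341 = (1,5,5)_16 → 1⁴ + 5⁴ + 5⁴ = 1 + 625 + 625 = 1251
1251 = (4,14,3)_16 → 4⁴ + 14⁴ + 3⁴ = 256 + 38416 + 81 = 38753
38753 = (9,7,6,1)_16 → 9⁴ + 7⁴ + 6⁴ + 1⁴ = 6561 + 2401 + 1296 + 1 = 10259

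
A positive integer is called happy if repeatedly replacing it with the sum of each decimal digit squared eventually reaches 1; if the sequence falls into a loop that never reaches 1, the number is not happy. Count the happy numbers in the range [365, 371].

3

365: 365 → 70 → 49 → 97 → 130 → 10 → 1  — happy
366: 366 → 81 → 65 → 61 → 37 → 58 → 89 → 145 → 42 → 20 → 4 → 16 → 37  — not happy
367: 367 → 94 → 97 → 130 → 10 → 1  — happy
368: 368 → 109 → 82 → 68 → 100 → 1  — happy
369: 369 → 126 → 41 → 17 → 50 → 25 → 29 → 85 → 89 → 145 → 42 → 20 → 4 → 16 → 37 → 58 → 89  — not happy
370: 370 → 58 → 89 → 145 → 42 → 20 → 4 → 16 → 37 → 58  — not happy
371: 371 → 59 → 106 → 37 → 58 → 89 → 145 → 42 → 20 → 4 → 16 → 37  — not happy
happy: 365, 367, 368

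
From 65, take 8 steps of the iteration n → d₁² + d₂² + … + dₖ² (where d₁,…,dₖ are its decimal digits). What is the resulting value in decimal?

4

65 → 61
61 → 37
37 → 58
58 → 89
89 → 145
145 → 42
42 → 20
20 → 4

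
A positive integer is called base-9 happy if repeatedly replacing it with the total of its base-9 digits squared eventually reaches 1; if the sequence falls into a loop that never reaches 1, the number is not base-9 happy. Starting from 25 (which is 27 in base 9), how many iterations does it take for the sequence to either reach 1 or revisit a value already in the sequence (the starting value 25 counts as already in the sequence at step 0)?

25 = (2,7)_9 → 2² + 7² = 53
53 = (5,8)_9 → 5² + 8² = 89
89 = (1,0,8)_9 → 1² + 0² + 8² = 65
65 = (7,2)_9 → 7² + 2² = 53  — 53 repeats.
That took 4 steps.

4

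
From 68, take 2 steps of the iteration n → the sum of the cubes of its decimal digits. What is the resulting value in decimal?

68 → 6³ + 8³ = 728
728 → 7³ + 2³ + 8³ = 863

863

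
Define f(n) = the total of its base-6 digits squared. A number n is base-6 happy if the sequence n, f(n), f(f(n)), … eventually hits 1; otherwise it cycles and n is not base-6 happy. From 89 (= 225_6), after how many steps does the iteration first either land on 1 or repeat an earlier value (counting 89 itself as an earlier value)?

11

89 = (2,2,5)_6 → 2² + 2² + 5² = 33
33 = (5,3)_6 → 5² + 3² = 34
34 = (5,4)_6 → 5² + 4² = 41
41 = (1,0,5)_6 → 1² + 0² + 5² = 26
26 = (4,2)_6 → 4² + 2² = 20
20 = (3,2)_6 → 3² + 2² = 13
13 = (2,1)_6 → 2² + 1² = 5
5 = (5)_6 → 5² = 25
25 = (4,1)_6 → 4² + 1² = 17
17 = (2,5)_6 → 2² + 5² = 29
29 = (4,5)_6 → 4² + 5² = 41  — 41 repeats.
That took 11 steps.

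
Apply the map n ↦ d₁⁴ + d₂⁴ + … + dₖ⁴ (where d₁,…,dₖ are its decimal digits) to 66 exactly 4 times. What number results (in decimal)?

66 → 6⁴ + 6⁴ = 2592
2592 → 2⁴ + 5⁴ + 9⁴ + 2⁴ = 7218
7218 → 7⁴ + 2⁴ + 1⁴ + 8⁴ = 6514
6514 → 6⁴ + 5⁴ + 1⁴ + 4⁴ = 2178

2178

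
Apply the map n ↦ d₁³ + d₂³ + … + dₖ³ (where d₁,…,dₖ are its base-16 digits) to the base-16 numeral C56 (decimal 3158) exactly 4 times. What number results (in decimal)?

2072

3158 = (12,5,6)_16 → 12³ + 5³ + 6³ = 2069
2069 = (8,1,5)_16 → 8³ + 1³ + 5³ = 638
638 = (2,7,14)_16 → 2³ + 7³ + 14³ = 3095
3095 = (12,1,7)_16 → 12³ + 1³ + 7³ = 2072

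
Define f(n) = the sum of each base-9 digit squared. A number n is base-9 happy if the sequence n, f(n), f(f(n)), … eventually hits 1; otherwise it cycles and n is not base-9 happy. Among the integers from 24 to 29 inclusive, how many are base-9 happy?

1

24: 24 → 40 → 32 → 34 → 58 → 52 → 74 → 68 → 74  — not base-9 happy
25: 25 → 53 → 89 → 65 → 53  — not base-9 happy
26: 26 → 68 → 74 → 68  — not base-9 happy
27: 27 → 9 → 1  — base-9 happy
28: 28 → 10 → 2 → 4 → 16 → 50 → 50  — not base-9 happy
29: 29 → 13 → 17 → 65 → 53 → 89 → 65  — not base-9 happy
base-9 happy: 27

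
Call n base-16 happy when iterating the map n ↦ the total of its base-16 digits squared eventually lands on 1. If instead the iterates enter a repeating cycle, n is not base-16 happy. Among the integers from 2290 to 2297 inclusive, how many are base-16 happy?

2290: 2290 → 293 → 30 → 197 → 169 → 181 → 146 → 85 → 50 → 13 → 169  (repeats 169)
2291: 2291 → 298 → 105 → 117 → 74 → 116 → 65 → 17 → 2 → 4 → 16 → 1  (reaches 1)
2292: 2292 → 305 → 11 → 121 → 130 → 68 → 32 → 4 → 16 → 1  (reaches 1)
2293: 2293 → 314 → 110 → 232 → 260 → 17 → 2 → 4 → 16 → 1  (reaches 1)
2294: 2294 → 325 → 42 → 104 → 100 → 52 → 25 → 82 → 29 → 170 → 200 → 208 → 169 → 181 → 146 → 85 → 50 → 13 → 169  (repeats 169)
2295: 2295 → 338 → 30 → 197 → 169 → 181 → 146 → 85 → 50 → 13 → 169  (repeats 169)
2296: 2296 → 353 → 38 → 40 → 68 → 32 → 4 → 16 → 1  (reaches 1)
2297: 2297 → 370 → 54 → 45 → 173 → 269 → 170 → 200 → 208 → 169 → 181 → 146 → 85 → 50 → 13 → 169  (repeats 169)
base-16 happy: 2291, 2292, 2293, 2296

4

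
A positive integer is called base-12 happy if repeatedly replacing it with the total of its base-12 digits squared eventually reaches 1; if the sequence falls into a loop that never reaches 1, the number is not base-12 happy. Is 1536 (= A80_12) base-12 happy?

1536 = (10,8,0)_12 → 10² + 8² + 0² = 100 + 64 + 0 = 164
164 = (1,1,8)_12 → 1² + 1² + 8² = 1 + 1 + 64 = 66
66 = (5,6)_12 → 5² + 6² = 25 + 36 = 61
61 = (5,1)_12 → 5² + 1² = 25 + 1 = 26
26 = (2,2)_12 → 2² + 2² = 4 + 4 = 8
8 = (8)_12 → 8² = 64
64 = (5,4)_12 → 5² + 4² = 25 + 16 = 41
41 = (3,5)_12 → 3² + 5² = 9 + 25 = 34
34 = (2,10)_12 → 2² + 10² = 4 + 100 = 104
104 = (8,8)_12 → 8² + 8² = 64 + 64 = 128
128 = (10,8)_12 → 10² + 8² = 100 + 64 = 164  — 164 already seen; the sequence cycles without reaching 1.

not base-12 happy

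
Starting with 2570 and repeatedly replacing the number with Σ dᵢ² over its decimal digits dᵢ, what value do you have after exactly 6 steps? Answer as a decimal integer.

2570 → 2² + 5² + 7² + 0² = 78
78 → 7² + 8² = 113
113 → 1² + 1² + 3² = 11
11 → 1² + 1² = 2
2 → 2² = 4
4 → 4² = 16

16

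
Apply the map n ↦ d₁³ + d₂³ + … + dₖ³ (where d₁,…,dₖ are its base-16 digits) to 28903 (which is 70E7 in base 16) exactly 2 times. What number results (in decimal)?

28903 = (7,0,14,7)_16 → 3430
3430 = (13,6,6)_16 → 2629

2629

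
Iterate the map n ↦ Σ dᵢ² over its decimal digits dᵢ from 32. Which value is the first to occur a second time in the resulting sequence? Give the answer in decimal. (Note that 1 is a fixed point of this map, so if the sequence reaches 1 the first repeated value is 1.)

32 → 3² + 2² = 13
13 → 1² + 3² = 10
10 → 1² + 0² = 1  — reached the fixed point 1.
1 → 1, so 1 is the first repeated value.

1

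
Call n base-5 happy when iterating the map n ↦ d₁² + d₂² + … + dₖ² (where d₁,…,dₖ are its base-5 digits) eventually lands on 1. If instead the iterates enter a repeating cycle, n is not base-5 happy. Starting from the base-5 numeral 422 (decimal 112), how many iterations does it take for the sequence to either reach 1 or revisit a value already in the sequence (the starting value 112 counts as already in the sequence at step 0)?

8

112 = (4,2,2)_5 → 4² + 2² + 2² = 24
24 = (4,4)_5 → 4² + 4² = 32
32 = (1,1,2)_5 → 1² + 1² + 2² = 6
6 = (1,1)_5 → 1² + 1² = 2
2 = (2)_5 → 2² = 4
4 = (4)_5 → 4² = 16
16 = (3,1)_5 → 3² + 1² = 10
10 = (2,0)_5 → 2² + 0² = 4  — 4 repeats.
That took 8 steps.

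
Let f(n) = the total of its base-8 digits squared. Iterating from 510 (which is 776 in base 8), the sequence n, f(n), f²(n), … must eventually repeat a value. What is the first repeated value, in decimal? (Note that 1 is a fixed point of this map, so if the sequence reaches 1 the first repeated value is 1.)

25

510 = (7,7,6)_8 → 7² + 7² + 6² = 49 + 49 + 36 = 134
134 = (2,0,6)_8 → 2² + 0² + 6² = 4 + 0 + 36 = 40
40 = (5,0)_8 → 5² + 0² = 25 + 0 = 25
25 = (3,1)_8 → 3² + 1² = 9 + 1 = 10
10 = (1,2)_8 → 1² + 2² = 1 + 4 = 5
5 = (5)_8 → 5² = 25  — 25 already appeared earlier.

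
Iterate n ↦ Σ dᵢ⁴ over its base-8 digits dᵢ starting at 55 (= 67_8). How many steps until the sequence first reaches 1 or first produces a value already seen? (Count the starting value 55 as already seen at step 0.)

55 = (6,7)_8 → 6⁴ + 7⁴ = 1296 + 2401 = 3697
3697 = (7,1,6,1)_8 → 7⁴ + 1⁴ + 6⁴ + 1⁴ = 2401 + 1 + 1296 + 1 = 3699
3699 = (7,1,6,3)_8 → 7⁴ + 1⁴ + 6⁴ + 3⁴ = 2401 + 1 + 1296 + 81 = 3779
3779 = (7,3,0,3)_8 → 7⁴ + 3⁴ + 0⁴ + 3⁴ = 2401 + 81 + 0 + 81 = 2563
2563 = (5,0,0,3)_8 → 5⁴ + 0⁴ + 0⁴ + 3⁴ = 625 + 0 + 0 + 81 = 706
706 = (1,3,0,2)_8 → 1⁴ + 3⁴ + 0⁴ + 2⁴ = 1 + 81 + 0 + 16 = 98
98 = (1,4,2)_8 → 1⁴ + 4⁴ + 2⁴ = 1 + 256 + 16 = 273
273 = (4,2,1)_8 → 4⁴ + 2⁴ + 1⁴ = 256 + 16 + 1 = 273  — 273 repeats.
That took 8 steps.

8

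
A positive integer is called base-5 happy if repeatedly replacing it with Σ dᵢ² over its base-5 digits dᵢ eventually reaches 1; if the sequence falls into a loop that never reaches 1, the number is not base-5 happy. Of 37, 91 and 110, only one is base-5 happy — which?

37: 37 → 9 → 17 → 13 → 13  — repeats 13 (not base-5 happy)
91: 91 → 19 → 25 → 1  — reaches 1 (base-5 happy)
110: 110 → 20 → 16 → 10 → 4 → 16  — repeats 16 (not base-5 happy)

91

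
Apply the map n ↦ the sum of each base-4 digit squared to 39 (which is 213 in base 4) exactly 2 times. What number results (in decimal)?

13

39 = (2,1,3)_4 → 2² + 1² + 3² = 14
14 = (3,2)_4 → 3² + 2² = 13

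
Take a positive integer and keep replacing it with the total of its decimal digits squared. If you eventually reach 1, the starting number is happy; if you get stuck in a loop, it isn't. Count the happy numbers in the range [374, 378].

1

374: 374 → 74 → 65 → 61 → 37 → 58 → 89 → 145 → 42 → 20 → 4 → 16 → 37  (repeats 37)
375: 375 → 83 → 73 → 58 → 89 → 145 → 42 → 20 → 4 → 16 → 37 → 58  (repeats 58)
376: 376 → 94 → 97 → 130 → 10 → 1  (reaches 1)
377: 377 → 107 → 50 → 25 → 29 → 85 → 89 → 145 → 42 → 20 → 4 → 16 → 37 → 58 → 89  (repeats 89)
378: 378 → 122 → 9 → 81 → 65 → 61 → 37 → 58 → 89 → 145 → 42 → 20 → 4 → 16 → 37  (repeats 37)
happy: 376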